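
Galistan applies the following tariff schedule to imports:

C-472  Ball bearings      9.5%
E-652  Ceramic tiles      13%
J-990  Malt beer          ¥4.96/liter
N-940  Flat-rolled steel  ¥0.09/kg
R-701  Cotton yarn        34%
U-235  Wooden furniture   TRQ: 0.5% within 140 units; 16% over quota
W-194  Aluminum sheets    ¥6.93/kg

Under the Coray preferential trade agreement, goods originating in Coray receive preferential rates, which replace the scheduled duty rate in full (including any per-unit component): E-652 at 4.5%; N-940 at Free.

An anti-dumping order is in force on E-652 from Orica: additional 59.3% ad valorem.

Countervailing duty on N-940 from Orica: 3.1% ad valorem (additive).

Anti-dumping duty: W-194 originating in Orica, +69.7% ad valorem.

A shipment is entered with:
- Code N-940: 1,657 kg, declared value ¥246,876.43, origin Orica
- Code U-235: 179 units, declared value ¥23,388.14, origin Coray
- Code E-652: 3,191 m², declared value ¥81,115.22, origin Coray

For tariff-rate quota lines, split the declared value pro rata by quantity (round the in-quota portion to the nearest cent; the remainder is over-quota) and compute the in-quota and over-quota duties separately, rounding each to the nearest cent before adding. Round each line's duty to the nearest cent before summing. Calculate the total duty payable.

¥12,359.26

Line 1 (N-940, Orica, 1,657 kg, ¥246,876.43):
Base rate for N-940 is ¥0.09/kg.
N-940 has an FTA preferential rate, but origin Orica is not Coray; base rate stands.
Additional duty on N-940 from Orica: +3.1% ad valorem. Applied ad valorem rate = 3.1%.
Duty = ¥246,876.43 × 3.1% + 1,657 × ¥0.09 = ¥7,802.30.
Line 2 (U-235, Coray, 179 units, ¥23,388.14):
Code U-235 is under a tariff-rate quota (threshold 140 units). In-quota: 140 units at 0.5%; over-quota: 39 units at 16%.
Pro-rata value split: in-quota = ¥23,388.14 × 140/179 = ¥18,292.40; over-quota = ¥23,388.14 − ¥18,292.40 = ¥5,095.74.
In-quota duty = ¥18,292.40 × 0.5% = ¥91.46. Over-quota duty = ¥5,095.74 × 16% = ¥815.32.
Line duty = ¥91.46 + ¥815.32 = ¥906.78.
Line 3 (E-652, Coray, 3,191 m², ¥81,115.22):
Base rate for E-652 is 13%.
Origin Coray qualifies under the Galistan–Coray agreement and E-652 is covered: preferential rate 4.5% applies instead.
The additional-duty order on E-652 targets Orica, not Coray; it does not apply.
Duty = ¥81,115.22 × 4.5% = ¥3,650.18.
Total = ¥7,802.30 + ¥906.78 + ¥3,650.18 = ¥12,359.26.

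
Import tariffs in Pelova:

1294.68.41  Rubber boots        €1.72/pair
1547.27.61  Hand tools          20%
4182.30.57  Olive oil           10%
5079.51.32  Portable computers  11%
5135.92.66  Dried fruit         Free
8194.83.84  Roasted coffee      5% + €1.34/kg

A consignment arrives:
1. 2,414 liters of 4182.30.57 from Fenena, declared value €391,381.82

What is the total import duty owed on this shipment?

Line 1 (4182.30.57, Fenena, 2,414 liters, €391,381.82):
Base rate for 4182.30.57 is 10%.
Duty = €391,381.82 × 10% = €39,138.18.

€39,138.18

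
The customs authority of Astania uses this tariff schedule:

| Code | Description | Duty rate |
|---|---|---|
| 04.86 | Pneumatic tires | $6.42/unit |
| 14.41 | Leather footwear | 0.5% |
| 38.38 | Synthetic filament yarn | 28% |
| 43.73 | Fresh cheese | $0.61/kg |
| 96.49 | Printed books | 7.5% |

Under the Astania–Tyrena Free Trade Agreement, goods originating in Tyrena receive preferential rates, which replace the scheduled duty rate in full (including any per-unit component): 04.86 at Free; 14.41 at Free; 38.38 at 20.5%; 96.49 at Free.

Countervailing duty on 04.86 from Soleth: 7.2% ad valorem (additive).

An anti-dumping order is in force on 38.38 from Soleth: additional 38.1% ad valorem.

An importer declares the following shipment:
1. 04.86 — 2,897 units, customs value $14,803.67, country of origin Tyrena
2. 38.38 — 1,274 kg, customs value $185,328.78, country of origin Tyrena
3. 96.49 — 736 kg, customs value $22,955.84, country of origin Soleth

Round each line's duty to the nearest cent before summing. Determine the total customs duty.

Line 1 (04.86, Tyrena, 2,897 units, $14,803.67):
Base rate for 04.86 is $6.42/unit.
Origin Tyrena qualifies under the Astania–Tyrena agreement and 04.86 is covered: preferential rate Free applies instead.
The additional-duty order on 04.86 targets Soleth, not Tyrena; it does not apply.
Duty = $14,803.67 × 0% = $0.00.
Line 2 (38.38, Tyrena, 1,274 kg, $185,328.78):
Base rate for 38.38 is 28%.
Origin Tyrena qualifies under the Astania–Tyrena agreement and 38.38 is covered: preferential rate 20.5% applies instead.
The additional-duty order on 38.38 targets Soleth, not Tyrena; it does not apply.
Duty = $185,328.78 × 20.5% = $37,992.40.
Line 3 (96.49, Soleth, 736 kg, $22,955.84):
Base rate for 96.49 is 7.5%.
96.49 has an FTA preferential rate, but origin Soleth is not Tyrena; base rate stands.
Duty = $22,955.84 × 7.5% = $1,721.69.
Total = $0.00 + $37,992.40 + $1,721.69 = $39,714.09.

$39,714.09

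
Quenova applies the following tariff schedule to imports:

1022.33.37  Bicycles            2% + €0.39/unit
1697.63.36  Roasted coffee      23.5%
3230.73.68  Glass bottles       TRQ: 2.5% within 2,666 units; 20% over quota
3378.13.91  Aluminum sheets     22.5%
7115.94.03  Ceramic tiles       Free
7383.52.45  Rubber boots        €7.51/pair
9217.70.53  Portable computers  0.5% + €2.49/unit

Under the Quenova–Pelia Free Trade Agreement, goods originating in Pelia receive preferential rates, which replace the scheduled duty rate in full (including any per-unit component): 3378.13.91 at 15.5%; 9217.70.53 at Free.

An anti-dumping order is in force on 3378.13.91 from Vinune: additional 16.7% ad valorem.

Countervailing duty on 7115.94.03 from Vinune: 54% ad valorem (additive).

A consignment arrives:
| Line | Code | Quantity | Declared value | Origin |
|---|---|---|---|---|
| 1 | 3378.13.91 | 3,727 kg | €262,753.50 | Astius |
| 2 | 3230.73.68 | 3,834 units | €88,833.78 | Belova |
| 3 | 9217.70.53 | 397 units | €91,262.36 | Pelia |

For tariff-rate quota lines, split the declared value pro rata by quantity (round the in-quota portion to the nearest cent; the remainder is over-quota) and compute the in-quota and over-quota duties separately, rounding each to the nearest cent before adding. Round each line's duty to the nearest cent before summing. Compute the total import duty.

Line 1 (3378.13.91, Astius, 3,727 kg, €262,753.50):
Base rate for 3378.13.91 is 22.5%.
3378.13.91 has an FTA preferential rate, but origin Astius is not Pelia; base rate stands.
The additional-duty order on 3378.13.91 targets Vinune, not Astius; it does not apply.
Duty = €262,753.50 × 22.5% = €59,119.54.
Line 2 (3230.73.68, Belova, 3,834 units, €88,833.78):
Code 3230.73.68 is under a tariff-rate quota (threshold 2,666 units). In-quota: 2,666 units at 2.5%; over-quota: 1,168 units at 20%.
Pro-rata value split: in-quota = €88,833.78 × 2,666/3,834 = €61,771.22; over-quota = €88,833.78 − €61,771.22 = €27,062.56.
In-quota duty = €61,771.22 × 2.5% = €1,544.28. Over-quota duty = €27,062.56 × 20% = €5,412.51.
Line duty = €1,544.28 + €5,412.51 = €6,956.79.
Line 3 (9217.70.53, Pelia, 397 units, €91,262.36):
Base rate for 9217.70.53 is 0.5% + €2.49/unit.
Origin Pelia qualifies under the Quenova–Pelia agreement and 9217.70.53 is covered: preferential rate Free applies instead.
Duty = €91,262.36 × 0% = €0.00.
Total = €59,119.54 + €6,956.79 + €0.00 = €66,076.33.

€66,076.33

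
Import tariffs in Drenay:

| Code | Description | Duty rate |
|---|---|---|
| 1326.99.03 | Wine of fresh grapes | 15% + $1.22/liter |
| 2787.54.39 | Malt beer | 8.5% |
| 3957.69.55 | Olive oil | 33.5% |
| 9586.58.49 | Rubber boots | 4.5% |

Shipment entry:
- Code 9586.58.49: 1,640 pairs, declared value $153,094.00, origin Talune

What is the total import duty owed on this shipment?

Line 1 (9586.58.49, Talune, 1,640 pairs, $153,094.00):
Base rate for 9586.58.49 is 4.5%.
Duty = $153,094.00 × 4.5% = $6,889.23.

$6,889.23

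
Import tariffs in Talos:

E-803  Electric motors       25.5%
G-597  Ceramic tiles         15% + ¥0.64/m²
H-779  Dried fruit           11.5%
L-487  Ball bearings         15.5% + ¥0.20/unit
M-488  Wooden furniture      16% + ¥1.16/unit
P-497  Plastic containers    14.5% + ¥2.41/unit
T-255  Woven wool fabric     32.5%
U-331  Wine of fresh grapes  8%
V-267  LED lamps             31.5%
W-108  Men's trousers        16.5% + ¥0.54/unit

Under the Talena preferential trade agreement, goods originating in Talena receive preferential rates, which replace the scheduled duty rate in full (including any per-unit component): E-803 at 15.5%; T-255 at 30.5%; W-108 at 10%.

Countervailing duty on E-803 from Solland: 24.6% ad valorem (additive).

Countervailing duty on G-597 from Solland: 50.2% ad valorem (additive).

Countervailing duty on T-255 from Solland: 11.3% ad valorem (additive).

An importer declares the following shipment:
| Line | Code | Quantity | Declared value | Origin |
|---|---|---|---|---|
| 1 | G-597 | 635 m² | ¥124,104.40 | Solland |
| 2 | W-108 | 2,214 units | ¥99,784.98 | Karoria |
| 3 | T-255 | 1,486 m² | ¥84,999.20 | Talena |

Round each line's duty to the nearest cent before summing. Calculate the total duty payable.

Line 1 (G-597, Solland, 635 m², ¥124,104.40):
Base rate for G-597 is 15% + ¥0.64/m².
Additional duty on G-597 from Solland: +50.2%. Applied ad valorem rate: 15% + 50.2% = 65.2%.
Duty = ¥124,104.40 × 65.2% + 635 × ¥0.64 = ¥81,322.47.
Line 2 (W-108, Karoria, 2,214 units, ¥99,784.98):
Base rate for W-108 is 16.5% + ¥0.54/unit.
W-108 has an FTA preferential rate, but origin Karoria is not Talena; base rate stands.
Duty = ¥99,784.98 × 16.5% + 2,214 × ¥0.54 = ¥17,660.08.
Line 3 (T-255, Talena, 1,486 m², ¥84,999.20):
Base rate for T-255 is 32.5%.
Origin Talena qualifies under the Talos–Talena agreement and T-255 is covered: preferential rate 30.5% applies instead.
The additional-duty order on T-255 targets Solland, not Talena; it does not apply.
Duty = ¥84,999.20 × 30.5% = ¥25,924.76.
Total = ¥81,322.47 + ¥17,660.08 + ¥25,924.76 = ¥124,907.31.

¥124,907.31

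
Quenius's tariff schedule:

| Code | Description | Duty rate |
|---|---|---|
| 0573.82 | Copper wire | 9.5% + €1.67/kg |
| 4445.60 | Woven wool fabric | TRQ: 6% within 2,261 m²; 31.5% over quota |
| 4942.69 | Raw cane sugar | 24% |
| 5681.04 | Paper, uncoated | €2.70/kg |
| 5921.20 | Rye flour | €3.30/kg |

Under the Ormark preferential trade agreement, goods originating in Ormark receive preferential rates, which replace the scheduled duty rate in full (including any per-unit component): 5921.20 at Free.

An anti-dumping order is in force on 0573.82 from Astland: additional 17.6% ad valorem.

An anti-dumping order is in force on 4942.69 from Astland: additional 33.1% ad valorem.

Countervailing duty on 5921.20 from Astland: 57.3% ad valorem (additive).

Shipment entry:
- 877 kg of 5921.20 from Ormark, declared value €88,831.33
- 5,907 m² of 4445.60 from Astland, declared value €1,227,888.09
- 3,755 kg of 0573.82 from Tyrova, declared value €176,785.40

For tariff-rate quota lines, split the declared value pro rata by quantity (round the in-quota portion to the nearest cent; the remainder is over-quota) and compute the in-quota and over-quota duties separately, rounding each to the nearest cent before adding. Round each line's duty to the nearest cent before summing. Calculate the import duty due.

€290,001.72

Line 1 (5921.20, Ormark, 877 kg, €88,831.33):
Base rate for 5921.20 is €3.30/kg.
Origin Ormark qualifies under the Quenius–Ormark agreement and 5921.20 is covered: preferential rate Free applies instead.
The additional-duty order on 5921.20 targets Astland, not Ormark; it does not apply.
Duty = €88,831.33 × 0% = €0.00.
Line 2 (4445.60, Astland, 5,907 m², €1,227,888.09):
Code 4445.60 is under a tariff-rate quota (threshold 2,261 m²). In-quota: 2,261 m² at 6%; over-quota: 3,646 m² at 31.5%.
Pro-rata value split: in-quota = €1,227,888.09 × 2,261/5,907 = €469,994.07; over-quota = €1,227,888.09 − €469,994.07 = €757,894.02.
In-quota duty = €469,994.07 × 6% = €28,199.64. Over-quota duty = €757,894.02 × 31.5% = €238,736.62.
Line duty = €28,199.64 + €238,736.62 = €266,936.26.
Line 3 (0573.82, Tyrova, 3,755 kg, €176,785.40):
Base rate for 0573.82 is 9.5% + €1.67/kg.
The additional-duty order on 0573.82 targets Astland, not Tyrova; it does not apply.
Duty = €176,785.40 × 9.5% + 3,755 × €1.67 = €23,065.46.
Total = €0.00 + €266,936.26 + €23,065.46 = €290,001.72.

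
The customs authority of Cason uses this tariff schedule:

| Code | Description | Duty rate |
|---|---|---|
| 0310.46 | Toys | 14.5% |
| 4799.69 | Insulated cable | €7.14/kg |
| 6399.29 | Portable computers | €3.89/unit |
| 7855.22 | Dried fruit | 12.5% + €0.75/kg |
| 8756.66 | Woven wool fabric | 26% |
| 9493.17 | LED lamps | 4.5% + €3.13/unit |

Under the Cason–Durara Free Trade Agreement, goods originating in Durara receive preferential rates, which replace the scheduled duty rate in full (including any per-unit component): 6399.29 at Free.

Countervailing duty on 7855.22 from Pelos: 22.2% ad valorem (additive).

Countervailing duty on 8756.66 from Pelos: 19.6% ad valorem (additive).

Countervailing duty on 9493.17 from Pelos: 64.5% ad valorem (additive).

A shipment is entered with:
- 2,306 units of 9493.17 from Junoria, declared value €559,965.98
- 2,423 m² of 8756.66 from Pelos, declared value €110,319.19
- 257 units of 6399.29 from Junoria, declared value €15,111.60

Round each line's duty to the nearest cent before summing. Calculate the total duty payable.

€83,721.53

Line 1 (9493.17, Junoria, 2,306 units, €559,965.98):
Base rate for 9493.17 is 4.5% + €3.13/unit.
The additional-duty order on 9493.17 targets Pelos, not Junoria; it does not apply.
Duty = €559,965.98 × 4.5% + 2,306 × €3.13 = €32,416.25.
Line 2 (8756.66, Pelos, 2,423 m², €110,319.19):
Base rate for 8756.66 is 26%.
Additional duty on 8756.66 from Pelos: +19.6%. Applied ad valorem rate: 26% + 19.6% = 45.6%.
Duty = €110,319.19 × 45.6% = €50,305.55.
Line 3 (6399.29, Junoria, 257 units, €15,111.60):
Base rate for 6399.29 is €3.89/unit.
6399.29 has an FTA preferential rate, but origin Junoria is not Durara; base rate stands.
Duty = 257 × €3.89 = €999.73.
Total = €32,416.25 + €50,305.55 + €999.73 = €83,721.53.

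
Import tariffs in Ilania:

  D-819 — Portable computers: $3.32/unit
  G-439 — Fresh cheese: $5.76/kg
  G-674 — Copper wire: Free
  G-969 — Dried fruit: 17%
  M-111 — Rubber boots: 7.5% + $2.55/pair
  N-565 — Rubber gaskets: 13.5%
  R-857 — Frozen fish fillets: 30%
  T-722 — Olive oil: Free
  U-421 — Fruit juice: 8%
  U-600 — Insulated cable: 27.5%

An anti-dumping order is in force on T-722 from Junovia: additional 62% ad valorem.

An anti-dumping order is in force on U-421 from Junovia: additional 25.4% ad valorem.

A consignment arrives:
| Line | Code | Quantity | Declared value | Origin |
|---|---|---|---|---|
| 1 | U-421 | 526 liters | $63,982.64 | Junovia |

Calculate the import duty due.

$21,370.20

Line 1 (U-421, Junovia, 526 liters, $63,982.64):
Base rate for U-421 is 8%.
Additional duty on U-421 from Junovia: +25.4%. Applied ad valorem rate: 8% + 25.4% = 33.4%.
Duty = $63,982.64 × 33.4% = $21,370.20.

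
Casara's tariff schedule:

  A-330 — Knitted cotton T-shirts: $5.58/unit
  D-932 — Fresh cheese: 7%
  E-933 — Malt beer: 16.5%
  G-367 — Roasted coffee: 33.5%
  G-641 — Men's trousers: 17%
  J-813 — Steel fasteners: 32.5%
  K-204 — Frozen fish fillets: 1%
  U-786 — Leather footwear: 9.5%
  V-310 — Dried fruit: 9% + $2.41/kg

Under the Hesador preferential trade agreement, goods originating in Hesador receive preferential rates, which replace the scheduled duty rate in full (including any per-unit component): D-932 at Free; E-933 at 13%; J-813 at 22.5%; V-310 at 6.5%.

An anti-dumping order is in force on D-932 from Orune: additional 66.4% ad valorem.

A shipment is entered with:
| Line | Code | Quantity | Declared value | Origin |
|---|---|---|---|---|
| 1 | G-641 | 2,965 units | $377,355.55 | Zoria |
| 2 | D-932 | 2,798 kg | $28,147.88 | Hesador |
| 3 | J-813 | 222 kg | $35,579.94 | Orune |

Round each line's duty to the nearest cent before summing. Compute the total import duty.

$75,713.92

Line 1 (G-641, Zoria, 2,965 units, $377,355.55):
Base rate for G-641 is 17%.
Duty = $377,355.55 × 17% = $64,150.44.
Line 2 (D-932, Hesador, 2,798 kg, $28,147.88):
Base rate for D-932 is 7%.
Origin Hesador qualifies under the Casara–Hesador agreement and D-932 is covered: preferential rate Free applies instead.
The additional-duty order on D-932 targets Orune, not Hesador; it does not apply.
Duty = $28,147.88 × 0% = $0.00.
Line 3 (J-813, Orune, 222 kg, $35,579.94):
Base rate for J-813 is 32.5%.
J-813 has an FTA preferential rate, but origin Orune is not Hesador; base rate stands.
Duty = $35,579.94 × 32.5% = $11,563.48.
Total = $64,150.44 + $0.00 + $11,563.48 = $75,713.92.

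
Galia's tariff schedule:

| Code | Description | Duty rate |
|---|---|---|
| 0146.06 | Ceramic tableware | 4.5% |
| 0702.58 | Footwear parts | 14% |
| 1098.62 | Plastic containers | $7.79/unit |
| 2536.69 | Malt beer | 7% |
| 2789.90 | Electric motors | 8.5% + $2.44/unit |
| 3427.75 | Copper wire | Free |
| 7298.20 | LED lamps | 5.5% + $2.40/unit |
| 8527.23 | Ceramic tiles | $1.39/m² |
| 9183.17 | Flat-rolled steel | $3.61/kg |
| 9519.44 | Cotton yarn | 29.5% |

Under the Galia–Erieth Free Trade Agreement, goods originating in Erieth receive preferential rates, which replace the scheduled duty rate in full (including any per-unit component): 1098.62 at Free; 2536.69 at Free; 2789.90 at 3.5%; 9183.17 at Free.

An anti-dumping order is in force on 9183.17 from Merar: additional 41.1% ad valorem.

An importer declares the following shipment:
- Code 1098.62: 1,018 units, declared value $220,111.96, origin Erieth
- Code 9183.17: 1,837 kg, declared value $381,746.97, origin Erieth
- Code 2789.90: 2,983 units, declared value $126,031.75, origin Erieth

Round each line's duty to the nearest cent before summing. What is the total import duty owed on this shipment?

Line 1 (1098.62, Erieth, 1,018 units, $220,111.96):
Base rate for 1098.62 is $7.79/unit.
Origin Erieth qualifies under the Galia–Erieth agreement and 1098.62 is covered: preferential rate Free applies instead.
Duty = $220,111.96 × 0% = $0.00.
Line 2 (9183.17, Erieth, 1,837 kg, $381,746.97):
Base rate for 9183.17 is $3.61/kg.
Origin Erieth qualifies under the Galia–Erieth agreement and 9183.17 is covered: preferential rate Free applies instead.
The additional-duty order on 9183.17 targets Merar, not Erieth; it does not apply.
Duty = $381,746.97 × 0% = $0.00.
Line 3 (2789.90, Erieth, 2,983 units, $126,031.75):
Base rate for 2789.90 is 8.5% + $2.44/unit.
Origin Erieth qualifies under the Galia–Erieth agreement and 2789.90 is covered: preferential rate 3.5% applies instead.
Duty = $126,031.75 × 3.5% = $4,411.11.
Total = $0.00 + $0.00 + $4,411.11 = $4,411.11.

$4,411.11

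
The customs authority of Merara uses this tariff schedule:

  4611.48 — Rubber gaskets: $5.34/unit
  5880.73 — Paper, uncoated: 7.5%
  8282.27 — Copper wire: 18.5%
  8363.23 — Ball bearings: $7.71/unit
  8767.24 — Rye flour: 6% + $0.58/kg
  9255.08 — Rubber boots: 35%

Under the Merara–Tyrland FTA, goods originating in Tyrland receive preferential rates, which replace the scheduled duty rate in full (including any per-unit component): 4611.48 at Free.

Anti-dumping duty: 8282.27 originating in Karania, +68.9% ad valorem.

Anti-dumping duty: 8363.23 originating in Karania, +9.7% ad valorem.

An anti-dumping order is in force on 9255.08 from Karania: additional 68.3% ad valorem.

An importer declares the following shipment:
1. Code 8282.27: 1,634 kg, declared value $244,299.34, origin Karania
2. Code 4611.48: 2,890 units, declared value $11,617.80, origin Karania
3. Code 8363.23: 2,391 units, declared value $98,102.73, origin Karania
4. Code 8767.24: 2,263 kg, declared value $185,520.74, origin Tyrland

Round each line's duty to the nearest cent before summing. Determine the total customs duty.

Line 1 (8282.27, Karania, 1,634 kg, $244,299.34):
Base rate for 8282.27 is 18.5%.
Additional duty on 8282.27 from Karania: +68.9%. Applied ad valorem rate: 18.5% + 68.9% = 87.4%.
Duty = $244,299.34 × 87.4% = $213,517.62.
Line 2 (4611.48, Karania, 2,890 units, $11,617.80):
Base rate for 4611.48 is $5.34/unit.
4611.48 has an FTA preferential rate, but origin Karania is not Tyrland; base rate stands.
Duty = 2,890 × $5.34 = $15,432.60.
Line 3 (8363.23, Karania, 2,391 units, $98,102.73):
Base rate for 8363.23 is $7.71/unit.
Additional duty on 8363.23 from Karania: +9.7% ad valorem. Applied ad valorem rate = 9.7%.
Duty = $98,102.73 × 9.7% + 2,391 × $7.71 = $27,950.57.
Line 4 (8767.24, Tyrland, 2,263 kg, $185,520.74):
Base rate for 8767.24 is 6% + $0.58/kg.
Origin Tyrland is the FTA partner but 8767.24 is not on the preference list; base rate stands.
Duty = $185,520.74 × 6% + 2,263 × $0.58 = $12,443.78.
Total = $213,517.62 + $15,432.60 + $27,950.57 + $12,443.78 = $269,344.57.

$269,344.57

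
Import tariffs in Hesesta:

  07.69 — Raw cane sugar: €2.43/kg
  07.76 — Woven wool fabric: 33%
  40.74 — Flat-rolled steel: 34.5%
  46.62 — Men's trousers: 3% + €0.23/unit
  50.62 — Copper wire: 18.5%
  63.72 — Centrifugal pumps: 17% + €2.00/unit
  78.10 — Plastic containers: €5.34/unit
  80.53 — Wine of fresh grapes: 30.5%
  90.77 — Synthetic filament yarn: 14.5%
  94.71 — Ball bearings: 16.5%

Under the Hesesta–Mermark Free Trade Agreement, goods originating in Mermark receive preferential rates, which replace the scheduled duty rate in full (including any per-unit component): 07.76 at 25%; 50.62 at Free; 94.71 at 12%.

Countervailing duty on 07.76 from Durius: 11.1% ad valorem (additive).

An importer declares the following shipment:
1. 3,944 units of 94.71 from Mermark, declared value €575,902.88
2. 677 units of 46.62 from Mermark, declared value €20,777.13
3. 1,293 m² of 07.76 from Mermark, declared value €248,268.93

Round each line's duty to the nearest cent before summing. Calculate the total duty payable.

€131,954.60

Line 1 (94.71, Mermark, 3,944 units, €575,902.88):
Base rate for 94.71 is 16.5%.
Origin Mermark qualifies under the Hesesta–Mermark agreement and 94.71 is covered: preferential rate 12% applies instead.
Duty = €575,902.88 × 12% = €69,108.35.
Line 2 (46.62, Mermark, 677 units, €20,777.13):
Base rate for 46.62 is 3% + €0.23/unit.
Origin Mermark is the FTA partner but 46.62 is not on the preference list; base rate stands.
Duty = €20,777.13 × 3% + 677 × €0.23 = €779.02.
Line 3 (07.76, Mermark, 1,293 m², €248,268.93):
Base rate for 07.76 is 33%.
Origin Mermark qualifies under the Hesesta–Mermark agreement and 07.76 is covered: preferential rate 25% applies instead.
The additional-duty order on 07.76 targets Durius, not Mermark; it does not apply.
Duty = €248,268.93 × 25% = €62,067.23.
Total = €69,108.35 + €779.02 + €62,067.23 = €131,954.60.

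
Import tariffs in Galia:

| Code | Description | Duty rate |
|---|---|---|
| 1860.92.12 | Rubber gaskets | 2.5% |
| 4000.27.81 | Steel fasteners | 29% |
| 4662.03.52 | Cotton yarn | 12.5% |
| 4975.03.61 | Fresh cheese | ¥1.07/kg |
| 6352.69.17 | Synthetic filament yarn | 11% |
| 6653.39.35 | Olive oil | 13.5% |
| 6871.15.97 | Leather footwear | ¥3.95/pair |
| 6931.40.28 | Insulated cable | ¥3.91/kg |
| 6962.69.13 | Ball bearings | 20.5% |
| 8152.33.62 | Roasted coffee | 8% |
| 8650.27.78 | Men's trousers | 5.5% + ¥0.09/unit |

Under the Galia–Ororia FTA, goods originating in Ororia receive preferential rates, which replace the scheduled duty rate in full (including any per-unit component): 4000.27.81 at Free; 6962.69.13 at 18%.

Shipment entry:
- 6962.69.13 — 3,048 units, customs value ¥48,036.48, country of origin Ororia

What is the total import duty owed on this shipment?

Line 1 (6962.69.13, Ororia, 3,048 units, ¥48,036.48):
Base rate for 6962.69.13 is 20.5%.
Origin Ororia qualifies under the Galia–Ororia agreement and 6962.69.13 is covered: preferential rate 18% applies instead.
Duty = ¥48,036.48 × 18% = ¥8,646.57.

¥8,646.57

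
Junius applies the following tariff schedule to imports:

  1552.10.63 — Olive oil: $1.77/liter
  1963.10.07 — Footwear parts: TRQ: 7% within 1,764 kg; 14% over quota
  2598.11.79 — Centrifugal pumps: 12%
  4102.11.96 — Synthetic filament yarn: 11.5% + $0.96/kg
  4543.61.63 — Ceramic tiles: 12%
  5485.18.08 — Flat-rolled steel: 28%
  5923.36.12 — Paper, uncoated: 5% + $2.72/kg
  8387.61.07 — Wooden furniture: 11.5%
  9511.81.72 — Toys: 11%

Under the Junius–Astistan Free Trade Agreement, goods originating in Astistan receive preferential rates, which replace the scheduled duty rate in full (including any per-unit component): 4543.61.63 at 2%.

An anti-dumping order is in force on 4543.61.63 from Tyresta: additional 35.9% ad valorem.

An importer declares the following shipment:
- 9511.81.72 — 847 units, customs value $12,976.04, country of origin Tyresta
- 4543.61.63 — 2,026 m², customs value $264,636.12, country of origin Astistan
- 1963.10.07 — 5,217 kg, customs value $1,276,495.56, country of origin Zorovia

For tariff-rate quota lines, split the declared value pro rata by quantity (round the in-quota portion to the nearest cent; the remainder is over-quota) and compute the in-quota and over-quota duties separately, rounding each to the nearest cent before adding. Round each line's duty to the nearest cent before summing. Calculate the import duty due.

Line 1 (9511.81.72, Tyresta, 847 units, $12,976.04):
Base rate for 9511.81.72 is 11%.
Duty = $12,976.04 × 11% = $1,427.36.
Line 2 (4543.61.63, Astistan, 2,026 m², $264,636.12):
Base rate for 4543.61.63 is 12%.
Origin Astistan qualifies under the Junius–Astistan agreement and 4543.61.63 is covered: preferential rate 2% applies instead.
The additional-duty order on 4543.61.63 targets Tyresta, not Astistan; it does not apply.
Duty = $264,636.12 × 2% = $5,292.72.
Line 3 (1963.10.07, Zorovia, 5,217 kg, $1,276,495.56):
Code 1963.10.07 is under a tariff-rate quota (threshold 1,764 kg). In-quota: 1,764 kg at 7%; over-quota: 3,453 kg at 14%.
Pro-rata value split: in-quota = $1,276,495.56 × 1,764/5,217 = $431,615.52; over-quota = $1,276,495.56 − $431,615.52 = $844,880.04.
In-quota duty = $431,615.52 × 7% = $30,213.09. Over-quota duty = $844,880.04 × 14% = $118,283.21.
Line duty = $30,213.09 + $118,283.21 = $148,496.30.
Total = $1,427.36 + $5,292.72 + $148,496.30 = $155,216.38.

$155,216.38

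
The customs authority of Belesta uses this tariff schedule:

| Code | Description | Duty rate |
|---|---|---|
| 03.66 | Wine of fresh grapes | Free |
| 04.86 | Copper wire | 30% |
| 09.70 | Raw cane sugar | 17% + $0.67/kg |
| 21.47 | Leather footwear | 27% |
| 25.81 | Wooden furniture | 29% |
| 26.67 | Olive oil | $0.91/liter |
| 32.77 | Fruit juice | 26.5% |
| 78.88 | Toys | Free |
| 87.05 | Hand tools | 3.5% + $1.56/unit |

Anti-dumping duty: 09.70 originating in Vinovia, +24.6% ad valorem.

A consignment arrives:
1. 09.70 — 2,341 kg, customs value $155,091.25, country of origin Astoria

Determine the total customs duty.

$27,933.98

Line 1 (09.70, Astoria, 2,341 kg, $155,091.25):
Base rate for 09.70 is 17% + $0.67/kg.
The additional-duty order on 09.70 targets Vinovia, not Astoria; it does not apply.
Duty = $155,091.25 × 17% + 2,341 × $0.67 = $27,933.98.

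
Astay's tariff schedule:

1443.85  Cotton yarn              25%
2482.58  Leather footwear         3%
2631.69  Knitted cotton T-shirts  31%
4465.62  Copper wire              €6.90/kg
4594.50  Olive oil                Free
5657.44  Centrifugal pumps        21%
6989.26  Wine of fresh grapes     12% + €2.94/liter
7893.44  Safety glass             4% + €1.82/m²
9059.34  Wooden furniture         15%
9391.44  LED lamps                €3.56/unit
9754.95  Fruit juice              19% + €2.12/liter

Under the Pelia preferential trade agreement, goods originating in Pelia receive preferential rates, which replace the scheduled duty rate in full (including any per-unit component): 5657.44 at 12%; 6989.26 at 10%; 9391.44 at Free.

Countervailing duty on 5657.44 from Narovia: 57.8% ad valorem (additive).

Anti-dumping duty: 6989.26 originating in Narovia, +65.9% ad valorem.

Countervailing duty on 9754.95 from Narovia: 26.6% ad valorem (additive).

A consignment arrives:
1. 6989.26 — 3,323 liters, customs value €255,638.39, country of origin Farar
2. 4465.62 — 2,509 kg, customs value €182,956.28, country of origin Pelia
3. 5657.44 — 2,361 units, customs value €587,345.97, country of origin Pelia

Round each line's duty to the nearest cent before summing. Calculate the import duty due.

Line 1 (6989.26, Farar, 3,323 liters, €255,638.39):
Base rate for 6989.26 is 12% + €2.94/liter.
6989.26 has an FTA preferential rate, but origin Farar is not Pelia; base rate stands.
The additional-duty order on 6989.26 targets Narovia, not Farar; it does not apply.
Duty = €255,638.39 × 12% + 3,323 × €2.94 = €40,446.23.
Line 2 (4465.62, Pelia, 2,509 kg, €182,956.28):
Base rate for 4465.62 is €6.90/kg.
Origin Pelia is the FTA partner but 4465.62 is not on the preference list; base rate stands.
Duty = 2,509 × €6.90 = €17,312.10.
Line 3 (5657.44, Pelia, 2,361 units, €587,345.97):
Base rate for 5657.44 is 21%.
Origin Pelia qualifies under the Astay–Pelia agreement and 5657.44 is covered: preferential rate 12% applies instead.
The additional-duty order on 5657.44 targets Narovia, not Pelia; it does not apply.
Duty = €587,345.97 × 12% = €70,481.52.
Total = €40,446.23 + €17,312.10 + €70,481.52 = €128,239.85.

€128,239.85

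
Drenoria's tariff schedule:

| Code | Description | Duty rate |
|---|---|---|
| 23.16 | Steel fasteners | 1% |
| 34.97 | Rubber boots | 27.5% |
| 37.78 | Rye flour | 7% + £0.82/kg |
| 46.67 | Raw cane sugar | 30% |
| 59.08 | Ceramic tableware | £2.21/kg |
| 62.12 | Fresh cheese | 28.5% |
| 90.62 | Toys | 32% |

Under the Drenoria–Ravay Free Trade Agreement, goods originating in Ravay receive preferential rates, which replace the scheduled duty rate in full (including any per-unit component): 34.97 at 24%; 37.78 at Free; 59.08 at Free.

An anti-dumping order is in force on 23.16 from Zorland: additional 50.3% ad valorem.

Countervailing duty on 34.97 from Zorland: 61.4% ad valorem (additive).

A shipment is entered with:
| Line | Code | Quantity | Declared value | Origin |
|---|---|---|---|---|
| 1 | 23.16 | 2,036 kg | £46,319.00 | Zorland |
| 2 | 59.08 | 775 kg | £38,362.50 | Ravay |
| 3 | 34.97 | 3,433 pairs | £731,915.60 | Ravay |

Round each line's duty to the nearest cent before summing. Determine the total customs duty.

Line 1 (23.16, Zorland, 2,036 kg, £46,319.00):
Base rate for 23.16 is 1%.
Additional duty on 23.16 from Zorland: +50.3%. Applied ad valorem rate: 1% + 50.3% = 51.3%.
Duty = £46,319.00 × 51.3% = £23,761.65.
Line 2 (59.08, Ravay, 775 kg, £38,362.50):
Base rate for 59.08 is £2.21/kg.
Origin Ravay qualifies under the Drenoria–Ravay agreement and 59.08 is covered: preferential rate Free applies instead.
Duty = £38,362.50 × 0% = £0.00.
Line 3 (34.97, Ravay, 3,433 pairs, £731,915.60):
Base rate for 34.97 is 27.5%.
Origin Ravay qualifies under the Drenoria–Ravay agreement and 34.97 is covered: preferential rate 24% applies instead.
The additional-duty order on 34.97 targets Zorland, not Ravay; it does not apply.
Duty = £731,915.60 × 24% = £175,659.74.
Total = £23,761.65 + £0.00 + £175,659.74 = £199,421.39.

£199,421.39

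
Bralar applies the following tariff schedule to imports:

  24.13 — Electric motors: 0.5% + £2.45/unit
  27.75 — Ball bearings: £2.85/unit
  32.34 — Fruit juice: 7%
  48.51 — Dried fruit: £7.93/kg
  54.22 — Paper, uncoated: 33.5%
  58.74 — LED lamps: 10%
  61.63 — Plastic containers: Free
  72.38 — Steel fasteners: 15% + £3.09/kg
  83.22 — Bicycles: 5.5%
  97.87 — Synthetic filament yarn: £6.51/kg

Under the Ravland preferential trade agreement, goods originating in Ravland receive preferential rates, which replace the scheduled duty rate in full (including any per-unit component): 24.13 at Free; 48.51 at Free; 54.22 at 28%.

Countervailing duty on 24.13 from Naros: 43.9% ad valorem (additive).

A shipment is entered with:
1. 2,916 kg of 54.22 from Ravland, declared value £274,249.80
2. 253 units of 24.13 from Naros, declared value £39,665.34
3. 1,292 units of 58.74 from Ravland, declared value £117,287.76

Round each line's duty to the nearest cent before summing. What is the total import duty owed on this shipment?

£106,749.98

Line 1 (54.22, Ravland, 2,916 kg, £274,249.80):
Base rate for 54.22 is 33.5%.
Origin Ravland qualifies under the Bralar–Ravland agreement and 54.22 is covered: preferential rate 28% applies instead.
Duty = £274,249.80 × 28% = £76,789.94.
Line 2 (24.13, Naros, 253 units, £39,665.34):
Base rate for 24.13 is 0.5% + £2.45/unit.
24.13 has an FTA preferential rate, but origin Naros is not Ravland; base rate stands.
Additional duty on 24.13 from Naros: +43.9%. Applied ad valorem rate: 0.5% + 43.9% = 44.4%.
Duty = £39,665.34 × 44.4% + 253 × £2.45 = £18,231.26.
Line 3 (58.74, Ravland, 1,292 units, £117,287.76):
Base rate for 58.74 is 10%.
Origin Ravland is the FTA partner but 58.74 is not on the preference list; base rate stands.
Duty = £117,287.76 × 10% = £11,728.78.
Total = £76,789.94 + £18,231.26 + £11,728.78 = £106,749.98.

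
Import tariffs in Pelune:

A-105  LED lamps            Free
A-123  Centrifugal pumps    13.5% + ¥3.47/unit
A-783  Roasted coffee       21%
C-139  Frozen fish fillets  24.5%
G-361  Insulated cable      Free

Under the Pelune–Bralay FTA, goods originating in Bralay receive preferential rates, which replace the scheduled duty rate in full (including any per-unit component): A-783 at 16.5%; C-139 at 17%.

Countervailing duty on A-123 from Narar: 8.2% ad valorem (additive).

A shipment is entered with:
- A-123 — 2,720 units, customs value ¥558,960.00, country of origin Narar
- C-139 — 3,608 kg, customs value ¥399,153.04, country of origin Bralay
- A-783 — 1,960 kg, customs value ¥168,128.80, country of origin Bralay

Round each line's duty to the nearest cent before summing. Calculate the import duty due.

Line 1 (A-123, Narar, 2,720 units, ¥558,960.00):
Base rate for A-123 is 13.5% + ¥3.47/unit.
Additional duty on A-123 from Narar: +8.2%. Applied ad valorem rate: 13.5% + 8.2% = 21.7%.
Duty = ¥558,960.00 × 21.7% + 2,720 × ¥3.47 = ¥130,732.72.
Line 2 (C-139, Bralay, 3,608 kg, ¥399,153.04):
Base rate for C-139 is 24.5%.
Origin Bralay qualifies under the Pelune–Bralay agreement and C-139 is covered: preferential rate 17% applies instead.
Duty = ¥399,153.04 × 17% = ¥67,856.02.
Line 3 (A-783, Bralay, 1,960 kg, ¥168,128.80):
Base rate for A-783 is 21%.
Origin Bralay qualifies under the Pelune–Bralay agreement and A-783 is covered: preferential rate 16.5% applies instead.
Duty = ¥168,128.80 × 16.5% = ¥27,741.25.
Total = ¥130,732.72 + ¥67,856.02 + ¥27,741.25 = ¥226,329.99.

¥226,329.99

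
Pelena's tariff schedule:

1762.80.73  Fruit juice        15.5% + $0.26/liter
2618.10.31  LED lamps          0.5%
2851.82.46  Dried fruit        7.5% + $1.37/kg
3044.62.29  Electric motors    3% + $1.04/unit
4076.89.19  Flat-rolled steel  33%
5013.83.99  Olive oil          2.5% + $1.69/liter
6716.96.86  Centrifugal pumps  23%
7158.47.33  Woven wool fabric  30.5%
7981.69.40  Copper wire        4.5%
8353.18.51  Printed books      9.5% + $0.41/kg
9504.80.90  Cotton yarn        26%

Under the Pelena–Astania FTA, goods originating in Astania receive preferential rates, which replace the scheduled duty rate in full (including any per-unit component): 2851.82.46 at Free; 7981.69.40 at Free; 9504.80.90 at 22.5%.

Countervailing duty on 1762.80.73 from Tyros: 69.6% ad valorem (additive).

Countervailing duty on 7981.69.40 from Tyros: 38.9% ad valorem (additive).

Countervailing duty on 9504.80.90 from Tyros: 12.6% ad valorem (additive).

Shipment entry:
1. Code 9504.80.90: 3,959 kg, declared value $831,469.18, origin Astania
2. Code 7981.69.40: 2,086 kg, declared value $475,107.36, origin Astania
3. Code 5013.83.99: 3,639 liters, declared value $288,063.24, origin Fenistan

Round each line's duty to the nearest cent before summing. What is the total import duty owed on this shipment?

$200,432.06

Line 1 (9504.80.90, Astania, 3,959 kg, $831,469.18):
Base rate for 9504.80.90 is 26%.
Origin Astania qualifies under the Pelena–Astania agreement and 9504.80.90 is covered: preferential rate 22.5% applies instead.
The additional-duty order on 9504.80.90 targets Tyros, not Astania; it does not apply.
Duty = $831,469.18 × 22.5% = $187,080.57.
Line 2 (7981.69.40, Astania, 2,086 kg, $475,107.36):
Base rate for 7981.69.40 is 4.5%.
Origin Astania qualifies under the Pelena–Astania agreement and 7981.69.40 is covered: preferential rate Free applies instead.
The additional-duty order on 7981.69.40 targets Tyros, not Astania; it does not apply.
Duty = $475,107.36 × 0% = $0.00.
Line 3 (5013.83.99, Fenistan, 3,639 liters, $288,063.24):
Base rate for 5013.83.99 is 2.5% + $1.69/liter.
Duty = $288,063.24 × 2.5% + 3,639 × $1.69 = $13,351.49.
Total = $187,080.57 + $0.00 + $13,351.49 = $200,432.06.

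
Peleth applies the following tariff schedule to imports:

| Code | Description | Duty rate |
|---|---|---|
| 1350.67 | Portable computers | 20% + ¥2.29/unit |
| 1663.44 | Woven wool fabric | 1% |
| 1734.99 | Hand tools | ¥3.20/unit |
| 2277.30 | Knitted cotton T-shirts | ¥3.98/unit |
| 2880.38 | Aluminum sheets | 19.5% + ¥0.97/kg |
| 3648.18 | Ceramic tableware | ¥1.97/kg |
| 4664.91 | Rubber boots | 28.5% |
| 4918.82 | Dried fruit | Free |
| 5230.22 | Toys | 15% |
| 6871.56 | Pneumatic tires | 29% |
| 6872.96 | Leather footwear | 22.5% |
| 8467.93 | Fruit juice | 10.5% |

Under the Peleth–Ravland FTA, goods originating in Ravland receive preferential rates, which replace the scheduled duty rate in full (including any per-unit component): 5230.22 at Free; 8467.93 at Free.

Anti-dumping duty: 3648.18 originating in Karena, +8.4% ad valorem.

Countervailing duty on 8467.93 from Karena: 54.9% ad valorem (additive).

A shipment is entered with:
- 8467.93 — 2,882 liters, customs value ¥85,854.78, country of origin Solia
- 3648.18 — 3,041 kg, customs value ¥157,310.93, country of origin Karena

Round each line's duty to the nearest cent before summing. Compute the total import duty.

Line 1 (8467.93, Solia, 2,882 liters, ¥85,854.78):
Base rate for 8467.93 is 10.5%.
8467.93 has an FTA preferential rate, but origin Solia is not Ravland; base rate stands.
The additional-duty order on 8467.93 targets Karena, not Solia; it does not apply.
Duty = ¥85,854.78 × 10.5% = ¥9,014.75.
Line 2 (3648.18, Karena, 3,041 kg, ¥157,310.93):
Base rate for 3648.18 is ¥1.97/kg.
Additional duty on 3648.18 from Karena: +8.4% ad valorem. Applied ad valorem rate = 8.4%.
Duty = ¥157,310.93 × 8.4% + 3,041 × ¥1.97 = ¥19,204.89.
Total = ¥9,014.75 + ¥19,204.89 = ¥28,219.64.

¥28,219.64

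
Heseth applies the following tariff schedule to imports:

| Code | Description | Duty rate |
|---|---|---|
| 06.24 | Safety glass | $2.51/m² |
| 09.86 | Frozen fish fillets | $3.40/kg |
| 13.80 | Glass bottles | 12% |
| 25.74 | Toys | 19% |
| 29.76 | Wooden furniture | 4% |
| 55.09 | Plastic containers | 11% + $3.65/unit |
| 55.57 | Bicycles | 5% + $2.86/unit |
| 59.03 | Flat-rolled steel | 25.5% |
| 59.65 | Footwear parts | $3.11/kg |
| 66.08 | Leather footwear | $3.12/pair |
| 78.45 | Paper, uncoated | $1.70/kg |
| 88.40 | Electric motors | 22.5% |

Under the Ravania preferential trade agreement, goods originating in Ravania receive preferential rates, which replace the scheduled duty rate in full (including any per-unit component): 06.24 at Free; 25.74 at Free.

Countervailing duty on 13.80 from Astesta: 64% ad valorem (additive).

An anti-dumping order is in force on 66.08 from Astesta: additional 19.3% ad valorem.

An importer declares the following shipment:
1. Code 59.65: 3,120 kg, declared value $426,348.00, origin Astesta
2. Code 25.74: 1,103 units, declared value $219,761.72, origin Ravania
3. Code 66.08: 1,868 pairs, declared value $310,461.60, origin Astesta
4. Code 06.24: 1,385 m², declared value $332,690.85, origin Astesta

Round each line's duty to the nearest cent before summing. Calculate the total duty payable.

Line 1 (59.65, Astesta, 3,120 kg, $426,348.00):
Base rate for 59.65 is $3.11/kg.
Duty = 3,120 × $3.11 = $9,703.20.
Line 2 (25.74, Ravania, 1,103 units, $219,761.72):
Base rate for 25.74 is 19%.
Origin Ravania qualifies under the Heseth–Ravania agreement and 25.74 is covered: preferential rate Free applies instead.
Duty = $219,761.72 × 0% = $0.00.
Line 3 (66.08, Astesta, 1,868 pairs, $310,461.60):
Base rate for 66.08 is $3.12/pair.
Additional duty on 66.08 from Astesta: +19.3% ad valorem. Applied ad valorem rate = 19.3%.
Duty = $310,461.60 × 19.3% + 1,868 × $3.12 = $65,747.25.
Line 4 (06.24, Astesta, 1,385 m², $332,690.85):
Base rate for 06.24 is $2.51/m².
06.24 has an FTA preferential rate, but origin Astesta is not Ravania; base rate stands.
Duty = 1,385 × $2.51 = $3,476.35.
Total = $9,703.20 + $0.00 + $65,747.25 + $3,476.35 = $78,926.80.

$78,926.80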